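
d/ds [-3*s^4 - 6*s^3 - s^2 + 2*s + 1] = -12*s^3 - 18*s^2 - 2*s + 2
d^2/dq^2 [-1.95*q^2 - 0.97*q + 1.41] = -3.90000000000000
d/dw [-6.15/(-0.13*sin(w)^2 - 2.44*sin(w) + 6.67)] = -(1.599*sin(w) + 15.006)*cos(w)/(0.13*sin(w)^2 + 2.44*sin(w) - 6.67)^2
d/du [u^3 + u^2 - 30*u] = 3*u^2 + 2*u - 30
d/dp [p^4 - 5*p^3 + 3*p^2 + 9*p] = 4*p^3 - 15*p^2 + 6*p + 9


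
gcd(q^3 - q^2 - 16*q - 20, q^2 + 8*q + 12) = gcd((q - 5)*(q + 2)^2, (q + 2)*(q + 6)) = q + 2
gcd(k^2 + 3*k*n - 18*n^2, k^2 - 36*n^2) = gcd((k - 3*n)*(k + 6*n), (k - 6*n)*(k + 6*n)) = k + 6*n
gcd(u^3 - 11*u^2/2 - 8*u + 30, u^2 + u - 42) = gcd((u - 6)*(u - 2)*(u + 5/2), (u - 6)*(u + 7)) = u - 6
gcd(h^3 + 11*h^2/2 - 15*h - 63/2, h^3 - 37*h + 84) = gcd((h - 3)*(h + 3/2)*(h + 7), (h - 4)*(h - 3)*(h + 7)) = h^2 + 4*h - 21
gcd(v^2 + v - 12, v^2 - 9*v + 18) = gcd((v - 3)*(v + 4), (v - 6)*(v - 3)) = v - 3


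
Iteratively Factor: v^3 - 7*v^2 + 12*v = (v)*(v^2 - 7*v + 12) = v*(v - 4)*(v - 3)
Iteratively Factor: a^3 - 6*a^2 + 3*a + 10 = (a + 1)*(a^2 - 7*a + 10) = (a - 5)*(a + 1)*(a - 2)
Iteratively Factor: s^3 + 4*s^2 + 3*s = (s + 1)*(s^2 + 3*s) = s*(s + 1)*(s + 3)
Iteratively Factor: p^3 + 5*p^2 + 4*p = (p)*(p^2 + 5*p + 4) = p*(p + 1)*(p + 4)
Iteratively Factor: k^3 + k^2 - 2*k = (k + 2)*(k^2 - k) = k*(k + 2)*(k - 1)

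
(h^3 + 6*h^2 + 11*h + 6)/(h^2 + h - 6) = (h^2 + 3*h + 2)/(h - 2)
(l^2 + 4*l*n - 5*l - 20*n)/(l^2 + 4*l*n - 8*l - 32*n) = (l - 5)/(l - 8)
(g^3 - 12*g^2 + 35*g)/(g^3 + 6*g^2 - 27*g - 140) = g*(g - 7)/(g^2 + 11*g + 28)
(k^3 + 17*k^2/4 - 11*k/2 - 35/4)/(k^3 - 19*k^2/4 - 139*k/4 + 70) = (k + 1)/(k - 8)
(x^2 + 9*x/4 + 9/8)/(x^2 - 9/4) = (4*x + 3)/(2*(2*x - 3))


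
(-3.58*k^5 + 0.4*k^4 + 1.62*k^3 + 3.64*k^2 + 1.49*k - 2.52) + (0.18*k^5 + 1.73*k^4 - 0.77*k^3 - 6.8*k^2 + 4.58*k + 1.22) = -3.4*k^5 + 2.13*k^4 + 0.85*k^3 - 3.16*k^2 + 6.07*k - 1.3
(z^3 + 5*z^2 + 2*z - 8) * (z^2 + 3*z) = z^5 + 8*z^4 + 17*z^3 - 2*z^2 - 24*z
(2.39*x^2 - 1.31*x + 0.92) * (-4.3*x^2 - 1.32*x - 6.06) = -10.277*x^4 + 2.4782*x^3 - 16.7102*x^2 + 6.7242*x - 5.5752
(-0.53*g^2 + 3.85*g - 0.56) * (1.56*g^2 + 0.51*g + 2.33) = -0.8268*g^4 + 5.7357*g^3 - 0.145*g^2 + 8.6849*g - 1.3048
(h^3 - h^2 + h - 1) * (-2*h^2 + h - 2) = -2*h^5 + 3*h^4 - 5*h^3 + 5*h^2 - 3*h + 2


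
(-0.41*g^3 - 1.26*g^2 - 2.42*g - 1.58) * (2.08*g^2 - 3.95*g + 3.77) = -0.8528*g^5 - 1.0013*g^4 - 1.6023*g^3 + 1.5224*g^2 - 2.8824*g - 5.9566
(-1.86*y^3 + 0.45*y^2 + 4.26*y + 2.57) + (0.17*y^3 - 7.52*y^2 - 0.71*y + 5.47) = -1.69*y^3 - 7.07*y^2 + 3.55*y + 8.04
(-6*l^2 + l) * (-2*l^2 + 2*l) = 12*l^4 - 14*l^3 + 2*l^2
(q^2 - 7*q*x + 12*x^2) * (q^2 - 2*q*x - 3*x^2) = q^4 - 9*q^3*x + 23*q^2*x^2 - 3*q*x^3 - 36*x^4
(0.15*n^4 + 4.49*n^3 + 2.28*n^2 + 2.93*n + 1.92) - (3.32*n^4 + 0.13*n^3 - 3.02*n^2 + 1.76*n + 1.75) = -3.17*n^4 + 4.36*n^3 + 5.3*n^2 + 1.17*n + 0.17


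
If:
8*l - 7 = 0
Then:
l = 7/8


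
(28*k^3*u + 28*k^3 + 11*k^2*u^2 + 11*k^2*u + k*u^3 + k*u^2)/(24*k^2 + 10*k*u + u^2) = k*(7*k*u + 7*k + u^2 + u)/(6*k + u)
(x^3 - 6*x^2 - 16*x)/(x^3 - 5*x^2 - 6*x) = (-x^2 + 6*x + 16)/(-x^2 + 5*x + 6)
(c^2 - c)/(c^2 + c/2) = 2*(c - 1)/(2*c + 1)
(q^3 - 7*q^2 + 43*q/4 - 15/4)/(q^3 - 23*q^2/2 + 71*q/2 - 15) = (q - 3/2)/(q - 6)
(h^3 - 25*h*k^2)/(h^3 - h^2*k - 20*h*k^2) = (h + 5*k)/(h + 4*k)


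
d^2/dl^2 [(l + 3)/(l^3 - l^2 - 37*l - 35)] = 2*(-(l + 3)*(-3*l^2 + 2*l + 37)^2 + (-3*l^2 + 2*l - (l + 3)*(3*l - 1) + 37)*(-l^3 + l^2 + 37*l + 35))/(-l^3 + l^2 + 37*l + 35)^3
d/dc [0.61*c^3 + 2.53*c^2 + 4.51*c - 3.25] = 1.83*c^2 + 5.06*c + 4.51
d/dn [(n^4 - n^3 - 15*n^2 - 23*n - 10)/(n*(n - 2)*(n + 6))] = (n^6 + 8*n^5 - 25*n^4 + 70*n^3 + 302*n^2 + 80*n - 120)/(n^2*(n^4 + 8*n^3 - 8*n^2 - 96*n + 144))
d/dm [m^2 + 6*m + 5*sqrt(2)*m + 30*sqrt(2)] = 2*m + 6 + 5*sqrt(2)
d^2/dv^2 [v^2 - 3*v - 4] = 2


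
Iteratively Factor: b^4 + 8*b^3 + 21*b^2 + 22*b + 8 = (b + 4)*(b^3 + 4*b^2 + 5*b + 2) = (b + 1)*(b + 4)*(b^2 + 3*b + 2) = (b + 1)^2*(b + 4)*(b + 2)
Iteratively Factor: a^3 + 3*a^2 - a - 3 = (a - 1)*(a^2 + 4*a + 3) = (a - 1)*(a + 1)*(a + 3)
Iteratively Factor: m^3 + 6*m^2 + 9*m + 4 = (m + 4)*(m^2 + 2*m + 1) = (m + 1)*(m + 4)*(m + 1)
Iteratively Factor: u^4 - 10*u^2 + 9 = (u + 3)*(u^3 - 3*u^2 - u + 3) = (u - 3)*(u + 3)*(u^2 - 1) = (u - 3)*(u + 1)*(u + 3)*(u - 1)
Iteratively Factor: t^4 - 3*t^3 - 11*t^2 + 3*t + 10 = (t - 1)*(t^3 - 2*t^2 - 13*t - 10) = (t - 1)*(t + 2)*(t^2 - 4*t - 5) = (t - 5)*(t - 1)*(t + 2)*(t + 1)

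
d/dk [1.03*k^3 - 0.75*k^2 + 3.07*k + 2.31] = 3.09*k^2 - 1.5*k + 3.07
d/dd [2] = 0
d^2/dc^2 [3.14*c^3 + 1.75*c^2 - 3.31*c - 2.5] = 18.84*c + 3.5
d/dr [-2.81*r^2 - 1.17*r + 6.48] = -5.62*r - 1.17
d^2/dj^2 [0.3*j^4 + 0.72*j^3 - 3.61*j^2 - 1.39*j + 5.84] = 3.6*j^2 + 4.32*j - 7.22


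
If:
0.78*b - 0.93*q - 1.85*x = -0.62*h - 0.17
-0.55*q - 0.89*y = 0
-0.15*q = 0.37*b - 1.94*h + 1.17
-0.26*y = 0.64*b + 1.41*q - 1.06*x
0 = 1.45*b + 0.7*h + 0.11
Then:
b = -0.34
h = 0.55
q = 0.20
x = 0.03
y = -0.12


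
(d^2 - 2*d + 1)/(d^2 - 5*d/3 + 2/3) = 3*(d - 1)/(3*d - 2)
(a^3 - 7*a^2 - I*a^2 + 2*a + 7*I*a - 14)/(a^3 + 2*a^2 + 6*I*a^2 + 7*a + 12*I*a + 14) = (a^3 + a^2*(-7 - I) + a*(2 + 7*I) - 14)/(a^3 + a^2*(2 + 6*I) + a*(7 + 12*I) + 14)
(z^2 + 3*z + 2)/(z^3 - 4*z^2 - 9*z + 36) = (z^2 + 3*z + 2)/(z^3 - 4*z^2 - 9*z + 36)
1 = 1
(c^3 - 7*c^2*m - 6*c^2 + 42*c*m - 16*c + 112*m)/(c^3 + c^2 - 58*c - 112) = (c - 7*m)/(c + 7)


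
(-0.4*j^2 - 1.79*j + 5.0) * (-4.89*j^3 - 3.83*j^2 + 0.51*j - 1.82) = 1.956*j^5 + 10.2851*j^4 - 17.7983*j^3 - 19.3349*j^2 + 5.8078*j - 9.1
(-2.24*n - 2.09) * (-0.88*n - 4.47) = 1.9712*n^2 + 11.852*n + 9.3423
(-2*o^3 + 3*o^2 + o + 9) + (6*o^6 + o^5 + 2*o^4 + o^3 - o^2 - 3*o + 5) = 6*o^6 + o^5 + 2*o^4 - o^3 + 2*o^2 - 2*o + 14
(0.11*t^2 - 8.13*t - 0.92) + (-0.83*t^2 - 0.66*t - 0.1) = -0.72*t^2 - 8.79*t - 1.02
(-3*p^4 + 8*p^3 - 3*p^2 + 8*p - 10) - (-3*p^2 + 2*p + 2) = -3*p^4 + 8*p^3 + 6*p - 12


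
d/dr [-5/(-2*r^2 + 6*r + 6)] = 5*(3 - 2*r)/(2*(-r^2 + 3*r + 3)^2)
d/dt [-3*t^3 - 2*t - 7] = -9*t^2 - 2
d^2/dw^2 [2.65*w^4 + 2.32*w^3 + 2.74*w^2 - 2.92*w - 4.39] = 31.8*w^2 + 13.92*w + 5.48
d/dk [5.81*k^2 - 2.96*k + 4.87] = 11.62*k - 2.96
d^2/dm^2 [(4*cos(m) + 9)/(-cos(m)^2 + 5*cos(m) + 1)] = (-36*sin(m)^4*cos(m) - 56*sin(m)^4 + 299*sin(m)^2 - 455*cos(m)/4 + 87*cos(3*m)/4 + 2*cos(5*m) + 185)/(sin(m)^2 + 5*cos(m))^3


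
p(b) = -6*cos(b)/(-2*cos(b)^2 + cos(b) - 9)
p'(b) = -6*(-4*sin(b)*cos(b) + sin(b))*cos(b)/(-2*cos(b)^2 + cos(b) - 9)^2 + 6*sin(b)/(-2*cos(b)^2 + cos(b) - 9) = 6*(cos(2*b) - 8)*sin(b)/(-cos(b) + cos(2*b) + 10)^2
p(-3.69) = -0.45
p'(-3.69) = -0.18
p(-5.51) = 0.46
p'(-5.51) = -0.39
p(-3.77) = -0.44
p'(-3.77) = -0.22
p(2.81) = -0.48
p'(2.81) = -0.10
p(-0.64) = 0.51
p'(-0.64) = 0.31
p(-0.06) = 0.60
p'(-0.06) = 0.03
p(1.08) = 0.32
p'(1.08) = -0.56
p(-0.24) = 0.59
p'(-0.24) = 0.10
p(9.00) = -0.47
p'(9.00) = -0.14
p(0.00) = 0.60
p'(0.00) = 0.00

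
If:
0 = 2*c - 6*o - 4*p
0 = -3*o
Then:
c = 2*p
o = 0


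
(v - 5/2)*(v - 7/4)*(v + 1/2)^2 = v^4 - 13*v^3/4 + 3*v^2/8 + 53*v/16 + 35/32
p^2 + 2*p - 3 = (p - 1)*(p + 3)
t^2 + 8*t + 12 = (t + 2)*(t + 6)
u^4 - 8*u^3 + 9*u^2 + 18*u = u*(u - 6)*(u - 3)*(u + 1)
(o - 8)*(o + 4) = o^2 - 4*o - 32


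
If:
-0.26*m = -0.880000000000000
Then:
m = 3.38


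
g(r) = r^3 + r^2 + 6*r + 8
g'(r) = 3*r^2 + 2*r + 6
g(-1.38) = -1.00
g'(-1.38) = 8.95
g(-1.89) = -6.52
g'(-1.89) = 12.94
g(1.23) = 18.75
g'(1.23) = 13.00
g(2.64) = 49.21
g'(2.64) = 32.19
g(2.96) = 60.46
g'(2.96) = 38.20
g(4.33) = 133.91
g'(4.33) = 70.91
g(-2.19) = -10.85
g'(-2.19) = 16.01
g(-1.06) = 1.57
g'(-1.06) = 7.25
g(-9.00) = -694.00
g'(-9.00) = 231.00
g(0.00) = 8.00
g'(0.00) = 6.00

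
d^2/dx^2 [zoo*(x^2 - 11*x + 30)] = zoo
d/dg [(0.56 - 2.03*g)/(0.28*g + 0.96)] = (-0.589568*g - 2.021376)/(0.28*g + 0.96)^3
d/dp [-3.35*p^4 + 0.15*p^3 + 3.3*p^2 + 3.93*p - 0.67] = -13.4*p^3 + 0.45*p^2 + 6.6*p + 3.93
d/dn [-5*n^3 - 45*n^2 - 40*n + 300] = -15*n^2 - 90*n - 40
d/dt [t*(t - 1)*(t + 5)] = 3*t^2 + 8*t - 5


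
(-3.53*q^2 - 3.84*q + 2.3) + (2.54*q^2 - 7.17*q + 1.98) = -0.99*q^2 - 11.01*q + 4.28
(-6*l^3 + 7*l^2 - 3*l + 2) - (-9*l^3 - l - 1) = 3*l^3 + 7*l^2 - 2*l + 3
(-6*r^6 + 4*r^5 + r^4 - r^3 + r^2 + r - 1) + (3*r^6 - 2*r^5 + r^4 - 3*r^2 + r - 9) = -3*r^6 + 2*r^5 + 2*r^4 - r^3 - 2*r^2 + 2*r - 10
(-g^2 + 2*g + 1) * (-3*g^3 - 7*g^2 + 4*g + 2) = 3*g^5 + g^4 - 21*g^3 - g^2 + 8*g + 2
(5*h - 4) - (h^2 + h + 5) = -h^2 + 4*h - 9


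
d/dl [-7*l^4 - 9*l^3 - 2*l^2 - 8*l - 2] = -28*l^3 - 27*l^2 - 4*l - 8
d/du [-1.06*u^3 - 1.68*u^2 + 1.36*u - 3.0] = -3.18*u^2 - 3.36*u + 1.36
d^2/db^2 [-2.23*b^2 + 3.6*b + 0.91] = -4.46000000000000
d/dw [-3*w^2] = -6*w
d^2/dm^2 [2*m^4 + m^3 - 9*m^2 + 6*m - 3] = 24*m^2 + 6*m - 18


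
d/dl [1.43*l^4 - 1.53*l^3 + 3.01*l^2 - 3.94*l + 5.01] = 5.72*l^3 - 4.59*l^2 + 6.02*l - 3.94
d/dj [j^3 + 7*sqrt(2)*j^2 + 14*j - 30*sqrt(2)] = 3*j^2 + 14*sqrt(2)*j + 14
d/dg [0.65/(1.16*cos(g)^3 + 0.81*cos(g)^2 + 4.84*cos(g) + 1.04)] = (2.262*cos(g)^2 + 1.053*cos(g) + 3.146)*sin(g)/(1.16*cos(g)^3 + 0.81*cos(g)^2 + 4.84*cos(g) + 1.04)^2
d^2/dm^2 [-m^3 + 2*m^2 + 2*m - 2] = 4 - 6*m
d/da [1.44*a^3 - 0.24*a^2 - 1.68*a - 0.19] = 4.32*a^2 - 0.48*a - 1.68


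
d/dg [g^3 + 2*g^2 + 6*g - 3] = 3*g^2 + 4*g + 6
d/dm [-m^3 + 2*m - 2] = 2 - 3*m^2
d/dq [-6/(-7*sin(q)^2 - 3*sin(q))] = -6*(14*sin(q) + 3)*cos(q)/((7*sin(q) + 3)^2*sin(q)^2)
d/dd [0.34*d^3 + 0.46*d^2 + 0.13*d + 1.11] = 1.02*d^2 + 0.92*d + 0.13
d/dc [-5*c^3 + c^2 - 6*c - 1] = -15*c^2 + 2*c - 6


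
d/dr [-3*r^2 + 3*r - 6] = 3 - 6*r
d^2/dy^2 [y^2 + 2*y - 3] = 2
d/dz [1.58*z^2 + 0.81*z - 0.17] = 3.16*z + 0.81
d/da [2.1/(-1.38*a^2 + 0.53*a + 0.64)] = (5.796*a - 1.113)/(-1.38*a^2 + 0.53*a + 0.64)^2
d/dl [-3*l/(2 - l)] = -6/(l - 2)^2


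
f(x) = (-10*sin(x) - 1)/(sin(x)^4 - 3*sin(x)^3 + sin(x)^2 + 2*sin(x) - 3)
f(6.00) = -0.53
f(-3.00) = -0.13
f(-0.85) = -2.77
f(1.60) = 5.50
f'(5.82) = 2.92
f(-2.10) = -5.10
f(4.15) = -4.53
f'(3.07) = -3.94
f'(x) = (-10*sin(x) - 1)*(-4*sin(x)^3*cos(x) + 9*sin(x)^2*cos(x) - 2*sin(x)*cos(x) - 2*cos(x))/(sin(x)^4 - 3*sin(x)^3 + sin(x)^2 + 2*sin(x) - 3)^2 - 10*cos(x)/(sin(x)^4 - 3*sin(x)^3 + sin(x)^2 + 2*sin(x) - 3)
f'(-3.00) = -2.98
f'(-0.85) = 7.71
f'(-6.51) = 2.78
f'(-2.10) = -18.87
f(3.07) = 0.60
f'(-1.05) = 19.78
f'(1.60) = -0.07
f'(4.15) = -15.77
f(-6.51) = -0.37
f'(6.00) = 2.72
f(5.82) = -1.02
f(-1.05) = -5.26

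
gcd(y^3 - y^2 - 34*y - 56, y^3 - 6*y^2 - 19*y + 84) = y^2 - 3*y - 28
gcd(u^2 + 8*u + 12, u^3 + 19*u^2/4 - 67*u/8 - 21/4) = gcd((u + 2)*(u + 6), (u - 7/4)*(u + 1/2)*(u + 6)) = u + 6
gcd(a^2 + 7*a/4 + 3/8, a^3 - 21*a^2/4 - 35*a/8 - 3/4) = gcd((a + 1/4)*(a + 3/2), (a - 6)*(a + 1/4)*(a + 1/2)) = a + 1/4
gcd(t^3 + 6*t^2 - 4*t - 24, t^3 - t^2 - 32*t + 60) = t^2 + 4*t - 12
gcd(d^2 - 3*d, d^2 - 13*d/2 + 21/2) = d - 3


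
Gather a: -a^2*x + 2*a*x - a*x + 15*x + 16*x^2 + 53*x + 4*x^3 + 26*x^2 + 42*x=-a^2*x + a*x + 4*x^3 + 42*x^2 + 110*x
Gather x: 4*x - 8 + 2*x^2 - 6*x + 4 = 2*x^2 - 2*x - 4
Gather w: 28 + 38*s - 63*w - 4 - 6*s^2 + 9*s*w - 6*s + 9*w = -6*s^2 + 32*s + w*(9*s - 54) + 24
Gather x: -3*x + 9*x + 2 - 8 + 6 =6*x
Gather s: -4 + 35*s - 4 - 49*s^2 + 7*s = -49*s^2 + 42*s - 8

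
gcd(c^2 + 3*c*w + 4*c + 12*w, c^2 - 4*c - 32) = c + 4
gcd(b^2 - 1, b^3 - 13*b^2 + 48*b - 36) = b - 1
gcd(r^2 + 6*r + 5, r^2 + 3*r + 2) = r + 1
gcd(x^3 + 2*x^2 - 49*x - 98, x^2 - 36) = 1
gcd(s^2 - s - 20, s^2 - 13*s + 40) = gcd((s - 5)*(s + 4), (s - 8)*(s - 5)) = s - 5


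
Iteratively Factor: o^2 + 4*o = (o)*(o + 4)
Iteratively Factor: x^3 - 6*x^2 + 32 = (x - 4)*(x^2 - 2*x - 8) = (x - 4)^2*(x + 2)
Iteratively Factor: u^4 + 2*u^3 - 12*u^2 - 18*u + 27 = (u - 1)*(u^3 + 3*u^2 - 9*u - 27) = (u - 1)*(u + 3)*(u^2 - 9) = (u - 1)*(u + 3)^2*(u - 3)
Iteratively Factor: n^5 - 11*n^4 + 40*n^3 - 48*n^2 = (n - 3)*(n^4 - 8*n^3 + 16*n^2) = (n - 4)*(n - 3)*(n^3 - 4*n^2) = n*(n - 4)*(n - 3)*(n^2 - 4*n) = n*(n - 4)^2*(n - 3)*(n)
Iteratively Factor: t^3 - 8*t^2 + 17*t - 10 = (t - 2)*(t^2 - 6*t + 5) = (t - 5)*(t - 2)*(t - 1)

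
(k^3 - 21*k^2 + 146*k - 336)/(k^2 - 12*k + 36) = (k^2 - 15*k + 56)/(k - 6)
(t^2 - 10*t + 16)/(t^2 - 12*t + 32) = (t - 2)/(t - 4)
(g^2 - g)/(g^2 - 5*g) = (g - 1)/(g - 5)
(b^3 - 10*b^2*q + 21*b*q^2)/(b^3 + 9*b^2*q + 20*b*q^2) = (b^2 - 10*b*q + 21*q^2)/(b^2 + 9*b*q + 20*q^2)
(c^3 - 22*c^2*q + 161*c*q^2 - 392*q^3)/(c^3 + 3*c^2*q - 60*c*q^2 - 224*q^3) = (c^2 - 14*c*q + 49*q^2)/(c^2 + 11*c*q + 28*q^2)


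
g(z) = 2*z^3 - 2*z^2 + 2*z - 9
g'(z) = 6*z^2 - 4*z + 2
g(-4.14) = -193.48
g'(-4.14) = 121.40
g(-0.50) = -10.75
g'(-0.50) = 5.50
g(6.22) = 407.35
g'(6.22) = 209.25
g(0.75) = -7.78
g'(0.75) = 2.38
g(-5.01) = -320.72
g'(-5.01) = 172.64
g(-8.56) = -1427.11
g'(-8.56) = 475.88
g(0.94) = -7.23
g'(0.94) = 3.54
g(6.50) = 468.75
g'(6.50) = 229.50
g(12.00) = 3183.00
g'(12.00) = 818.00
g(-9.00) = -1647.00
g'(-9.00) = 524.00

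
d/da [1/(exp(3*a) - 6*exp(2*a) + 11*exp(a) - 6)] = (-3*exp(2*a) + 12*exp(a) - 11)*exp(a)/(exp(3*a) - 6*exp(2*a) + 11*exp(a) - 6)^2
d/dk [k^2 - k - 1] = 2*k - 1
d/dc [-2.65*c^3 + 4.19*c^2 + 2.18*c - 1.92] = -7.95*c^2 + 8.38*c + 2.18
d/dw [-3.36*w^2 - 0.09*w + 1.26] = -6.72*w - 0.09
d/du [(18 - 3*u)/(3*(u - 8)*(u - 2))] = (u^2 - 12*u + 44)/(u^4 - 20*u^3 + 132*u^2 - 320*u + 256)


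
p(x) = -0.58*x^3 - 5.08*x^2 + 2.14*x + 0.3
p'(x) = -1.74*x^2 - 10.16*x + 2.14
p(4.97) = -185.75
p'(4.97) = -91.33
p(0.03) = 0.36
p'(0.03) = 1.83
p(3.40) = -73.95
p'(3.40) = -52.52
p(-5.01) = -64.99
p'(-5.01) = 9.37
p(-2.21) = -22.98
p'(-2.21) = 16.10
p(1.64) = -12.41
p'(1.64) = -19.20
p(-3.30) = -41.24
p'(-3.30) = 16.72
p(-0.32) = -0.89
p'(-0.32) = 5.21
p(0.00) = 0.30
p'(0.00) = 2.14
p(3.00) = -54.66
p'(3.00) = -44.00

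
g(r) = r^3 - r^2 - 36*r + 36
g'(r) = 3*r^2 - 2*r - 36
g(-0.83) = 64.62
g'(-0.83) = -32.27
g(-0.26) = 45.27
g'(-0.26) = -35.28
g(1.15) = -5.20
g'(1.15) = -34.33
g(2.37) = -41.62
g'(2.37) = -23.89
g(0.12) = 31.67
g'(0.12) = -36.20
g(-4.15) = 96.70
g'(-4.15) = 23.97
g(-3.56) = 106.37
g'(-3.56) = 9.14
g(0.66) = 12.09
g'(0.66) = -36.01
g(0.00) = 36.00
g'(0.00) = -36.00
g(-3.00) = 108.00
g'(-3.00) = -3.00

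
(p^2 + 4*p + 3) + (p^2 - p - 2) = 2*p^2 + 3*p + 1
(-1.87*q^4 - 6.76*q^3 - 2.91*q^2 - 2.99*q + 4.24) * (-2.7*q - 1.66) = 5.049*q^5 + 21.3562*q^4 + 19.0786*q^3 + 12.9036*q^2 - 6.4846*q - 7.0384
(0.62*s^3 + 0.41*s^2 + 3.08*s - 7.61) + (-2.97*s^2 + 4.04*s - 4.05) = 0.62*s^3 - 2.56*s^2 + 7.12*s - 11.66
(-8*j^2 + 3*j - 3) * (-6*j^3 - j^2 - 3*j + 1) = 48*j^5 - 10*j^4 + 39*j^3 - 14*j^2 + 12*j - 3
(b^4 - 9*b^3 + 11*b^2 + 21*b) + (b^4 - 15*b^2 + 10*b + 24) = 2*b^4 - 9*b^3 - 4*b^2 + 31*b + 24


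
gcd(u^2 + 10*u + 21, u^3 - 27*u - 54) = u + 3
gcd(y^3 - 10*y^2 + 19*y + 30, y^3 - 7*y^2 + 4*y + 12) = y^2 - 5*y - 6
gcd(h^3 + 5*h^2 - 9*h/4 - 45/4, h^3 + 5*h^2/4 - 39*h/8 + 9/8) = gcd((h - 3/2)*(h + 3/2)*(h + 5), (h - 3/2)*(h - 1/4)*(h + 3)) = h - 3/2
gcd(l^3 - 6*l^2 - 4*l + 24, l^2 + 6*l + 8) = l + 2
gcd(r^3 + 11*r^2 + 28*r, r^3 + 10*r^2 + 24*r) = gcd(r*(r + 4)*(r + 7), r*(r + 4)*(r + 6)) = r^2 + 4*r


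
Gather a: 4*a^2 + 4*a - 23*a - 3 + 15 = 4*a^2 - 19*a + 12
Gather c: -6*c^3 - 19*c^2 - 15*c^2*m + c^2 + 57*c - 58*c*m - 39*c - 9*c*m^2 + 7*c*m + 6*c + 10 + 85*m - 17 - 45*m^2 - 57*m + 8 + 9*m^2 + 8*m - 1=-6*c^3 + c^2*(-15*m - 18) + c*(-9*m^2 - 51*m + 24) - 36*m^2 + 36*m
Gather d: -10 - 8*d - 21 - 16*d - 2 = -24*d - 33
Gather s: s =s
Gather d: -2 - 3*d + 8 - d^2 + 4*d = -d^2 + d + 6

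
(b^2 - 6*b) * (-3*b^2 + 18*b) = -3*b^4 + 36*b^3 - 108*b^2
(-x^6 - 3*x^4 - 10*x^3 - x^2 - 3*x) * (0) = 0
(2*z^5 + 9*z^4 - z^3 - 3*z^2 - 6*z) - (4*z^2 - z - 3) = 2*z^5 + 9*z^4 - z^3 - 7*z^2 - 5*z + 3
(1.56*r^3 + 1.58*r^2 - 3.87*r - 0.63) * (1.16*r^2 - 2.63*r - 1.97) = 1.8096*r^5 - 2.27*r^4 - 11.7178*r^3 + 6.3347*r^2 + 9.2808*r + 1.2411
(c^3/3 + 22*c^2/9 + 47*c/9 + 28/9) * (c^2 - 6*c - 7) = c^5/3 + 4*c^4/9 - 106*c^3/9 - 136*c^2/3 - 497*c/9 - 196/9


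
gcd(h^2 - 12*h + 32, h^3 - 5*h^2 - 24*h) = h - 8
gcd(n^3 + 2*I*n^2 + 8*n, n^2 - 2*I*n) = n^2 - 2*I*n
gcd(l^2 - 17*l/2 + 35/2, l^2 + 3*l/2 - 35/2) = l - 7/2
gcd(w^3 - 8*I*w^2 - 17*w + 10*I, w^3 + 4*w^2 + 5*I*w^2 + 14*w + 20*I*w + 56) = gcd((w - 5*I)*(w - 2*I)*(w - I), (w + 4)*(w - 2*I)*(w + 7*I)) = w - 2*I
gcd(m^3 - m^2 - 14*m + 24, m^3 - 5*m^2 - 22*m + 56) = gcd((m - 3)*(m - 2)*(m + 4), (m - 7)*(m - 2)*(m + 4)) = m^2 + 2*m - 8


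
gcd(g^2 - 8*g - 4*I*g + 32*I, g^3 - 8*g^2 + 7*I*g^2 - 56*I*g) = g - 8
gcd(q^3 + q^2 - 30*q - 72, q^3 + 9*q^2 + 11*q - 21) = q + 3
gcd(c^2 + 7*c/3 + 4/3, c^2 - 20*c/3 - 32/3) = c + 4/3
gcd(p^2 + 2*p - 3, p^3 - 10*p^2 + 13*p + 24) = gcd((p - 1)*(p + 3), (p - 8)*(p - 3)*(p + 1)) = 1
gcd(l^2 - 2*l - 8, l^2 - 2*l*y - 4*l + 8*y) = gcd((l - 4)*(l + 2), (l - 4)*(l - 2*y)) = l - 4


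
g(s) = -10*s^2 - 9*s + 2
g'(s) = -20*s - 9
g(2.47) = -81.24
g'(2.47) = -58.40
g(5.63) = -365.64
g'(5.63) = -121.60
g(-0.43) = 4.02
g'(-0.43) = -0.40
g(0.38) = -2.86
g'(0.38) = -16.60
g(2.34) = -73.82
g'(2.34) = -55.80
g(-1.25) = -2.38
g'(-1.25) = 16.00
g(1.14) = -21.26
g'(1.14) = -31.80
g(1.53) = -35.18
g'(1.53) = -39.60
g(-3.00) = -61.00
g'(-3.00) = 51.00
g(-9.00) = -727.00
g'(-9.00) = 171.00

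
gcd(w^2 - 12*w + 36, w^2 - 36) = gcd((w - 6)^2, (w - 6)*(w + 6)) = w - 6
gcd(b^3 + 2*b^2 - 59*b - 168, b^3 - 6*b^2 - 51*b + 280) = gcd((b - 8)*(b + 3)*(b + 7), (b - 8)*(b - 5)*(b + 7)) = b^2 - b - 56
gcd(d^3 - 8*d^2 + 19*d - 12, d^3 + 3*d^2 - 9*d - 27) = d - 3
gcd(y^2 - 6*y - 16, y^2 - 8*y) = y - 8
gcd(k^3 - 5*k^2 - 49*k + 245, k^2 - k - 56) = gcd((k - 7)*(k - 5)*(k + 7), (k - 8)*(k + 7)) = k + 7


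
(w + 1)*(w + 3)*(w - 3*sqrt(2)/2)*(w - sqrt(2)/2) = w^4 - 2*sqrt(2)*w^3 + 4*w^3 - 8*sqrt(2)*w^2 + 9*w^2/2 - 6*sqrt(2)*w + 6*w + 9/2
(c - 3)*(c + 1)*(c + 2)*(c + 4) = c^4 + 4*c^3 - 7*c^2 - 34*c - 24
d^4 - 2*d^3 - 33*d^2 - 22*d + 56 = (d - 7)*(d - 1)*(d + 2)*(d + 4)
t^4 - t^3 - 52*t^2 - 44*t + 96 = (t - 8)*(t - 1)*(t + 2)*(t + 6)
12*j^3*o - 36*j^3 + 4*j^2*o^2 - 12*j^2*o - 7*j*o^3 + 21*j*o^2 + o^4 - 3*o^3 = (-6*j + o)*(-2*j + o)*(j + o)*(o - 3)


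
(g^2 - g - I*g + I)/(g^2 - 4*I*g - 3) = (g - 1)/(g - 3*I)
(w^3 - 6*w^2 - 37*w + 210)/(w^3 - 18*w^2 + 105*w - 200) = (w^2 - w - 42)/(w^2 - 13*w + 40)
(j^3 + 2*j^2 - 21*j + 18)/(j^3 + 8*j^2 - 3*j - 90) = (j - 1)/(j + 5)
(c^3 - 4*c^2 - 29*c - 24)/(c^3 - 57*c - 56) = (c + 3)/(c + 7)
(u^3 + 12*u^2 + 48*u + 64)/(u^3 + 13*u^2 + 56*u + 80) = (u + 4)/(u + 5)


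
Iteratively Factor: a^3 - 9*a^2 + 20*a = (a)*(a^2 - 9*a + 20) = a*(a - 5)*(a - 4)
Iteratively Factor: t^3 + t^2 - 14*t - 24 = (t + 3)*(t^2 - 2*t - 8) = (t + 2)*(t + 3)*(t - 4)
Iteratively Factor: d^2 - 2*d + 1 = (d - 1)*(d - 1)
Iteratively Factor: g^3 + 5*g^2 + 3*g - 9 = (g - 1)*(g^2 + 6*g + 9) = (g - 1)*(g + 3)*(g + 3)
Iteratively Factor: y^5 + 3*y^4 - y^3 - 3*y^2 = (y - 1)*(y^4 + 4*y^3 + 3*y^2) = (y - 1)*(y + 3)*(y^3 + y^2) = (y - 1)*(y + 1)*(y + 3)*(y^2) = y*(y - 1)*(y + 1)*(y + 3)*(y)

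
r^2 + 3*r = r*(r + 3)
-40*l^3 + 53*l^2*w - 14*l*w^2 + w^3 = (-8*l + w)*(-5*l + w)*(-l + w)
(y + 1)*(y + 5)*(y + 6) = y^3 + 12*y^2 + 41*y + 30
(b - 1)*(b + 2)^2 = b^3 + 3*b^2 - 4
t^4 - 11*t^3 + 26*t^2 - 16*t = t*(t - 8)*(t - 2)*(t - 1)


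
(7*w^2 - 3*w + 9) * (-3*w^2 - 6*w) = -21*w^4 - 33*w^3 - 9*w^2 - 54*w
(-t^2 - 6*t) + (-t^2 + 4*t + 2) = -2*t^2 - 2*t + 2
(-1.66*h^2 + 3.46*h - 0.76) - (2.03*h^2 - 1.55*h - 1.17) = -3.69*h^2 + 5.01*h + 0.41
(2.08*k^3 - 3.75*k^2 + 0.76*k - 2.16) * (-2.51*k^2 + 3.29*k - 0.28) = -5.2208*k^5 + 16.2557*k^4 - 14.8275*k^3 + 8.972*k^2 - 7.3192*k + 0.6048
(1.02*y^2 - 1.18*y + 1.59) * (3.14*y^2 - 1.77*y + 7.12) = 3.2028*y^4 - 5.5106*y^3 + 14.3436*y^2 - 11.2159*y + 11.3208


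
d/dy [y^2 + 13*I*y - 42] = 2*y + 13*I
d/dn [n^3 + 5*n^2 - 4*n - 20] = 3*n^2 + 10*n - 4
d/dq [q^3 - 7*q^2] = q*(3*q - 14)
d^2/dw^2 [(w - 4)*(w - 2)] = 2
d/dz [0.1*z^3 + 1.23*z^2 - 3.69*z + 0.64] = 0.3*z^2 + 2.46*z - 3.69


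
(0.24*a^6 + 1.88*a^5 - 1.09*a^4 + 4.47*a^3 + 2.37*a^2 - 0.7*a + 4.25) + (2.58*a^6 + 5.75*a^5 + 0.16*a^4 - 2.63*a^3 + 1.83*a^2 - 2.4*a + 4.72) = 2.82*a^6 + 7.63*a^5 - 0.93*a^4 + 1.84*a^3 + 4.2*a^2 - 3.1*a + 8.97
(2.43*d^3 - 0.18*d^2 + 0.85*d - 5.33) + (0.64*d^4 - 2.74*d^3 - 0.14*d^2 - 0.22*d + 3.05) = 0.64*d^4 - 0.31*d^3 - 0.32*d^2 + 0.63*d - 2.28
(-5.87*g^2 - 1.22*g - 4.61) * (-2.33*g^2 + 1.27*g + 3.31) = 13.6771*g^4 - 4.6123*g^3 - 10.2378*g^2 - 9.8929*g - 15.2591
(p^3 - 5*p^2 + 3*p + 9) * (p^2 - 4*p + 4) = p^5 - 9*p^4 + 27*p^3 - 23*p^2 - 24*p + 36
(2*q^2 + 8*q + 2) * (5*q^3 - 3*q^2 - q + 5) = 10*q^5 + 34*q^4 - 16*q^3 - 4*q^2 + 38*q + 10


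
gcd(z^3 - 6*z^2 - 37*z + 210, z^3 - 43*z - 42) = z^2 - z - 42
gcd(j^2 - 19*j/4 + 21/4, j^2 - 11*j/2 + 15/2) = j - 3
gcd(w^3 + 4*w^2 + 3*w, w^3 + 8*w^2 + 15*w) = w^2 + 3*w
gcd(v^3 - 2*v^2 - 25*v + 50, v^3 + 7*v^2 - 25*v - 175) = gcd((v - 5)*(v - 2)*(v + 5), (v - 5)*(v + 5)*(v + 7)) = v^2 - 25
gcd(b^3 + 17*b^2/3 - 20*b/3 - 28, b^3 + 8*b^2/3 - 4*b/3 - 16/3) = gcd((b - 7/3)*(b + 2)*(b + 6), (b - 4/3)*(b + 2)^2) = b + 2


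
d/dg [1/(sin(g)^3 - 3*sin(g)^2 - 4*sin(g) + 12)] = (-3*sin(g)^2 + 6*sin(g) + 4)*cos(g)/(sin(g)^3 - 3*sin(g)^2 - 4*sin(g) + 12)^2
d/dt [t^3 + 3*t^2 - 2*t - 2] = 3*t^2 + 6*t - 2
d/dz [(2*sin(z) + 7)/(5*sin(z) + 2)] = -31*cos(z)/(5*sin(z) + 2)^2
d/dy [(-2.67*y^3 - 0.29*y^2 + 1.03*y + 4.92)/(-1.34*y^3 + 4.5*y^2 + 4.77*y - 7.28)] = (-1.77635683940025e-15*y^5 - 12.4036*y^4 - 22.7114*y^3 + 72.0729*y^2 - 40.0576*y - 30.9668)/(1.7956*y^6 - 12.06*y^5 + 7.4664*y^4 + 62.4404*y^3 - 42.7671*y^2 - 69.4512*y + 52.9984)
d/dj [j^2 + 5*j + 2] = 2*j + 5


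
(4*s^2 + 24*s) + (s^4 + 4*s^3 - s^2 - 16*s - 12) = s^4 + 4*s^3 + 3*s^2 + 8*s - 12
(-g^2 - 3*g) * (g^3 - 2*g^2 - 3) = -g^5 - g^4 + 6*g^3 + 3*g^2 + 9*g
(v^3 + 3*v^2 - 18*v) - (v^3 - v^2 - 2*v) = 4*v^2 - 16*v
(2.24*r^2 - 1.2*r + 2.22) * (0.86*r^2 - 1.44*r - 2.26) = 1.9264*r^4 - 4.2576*r^3 - 1.4252*r^2 - 0.4848*r - 5.0172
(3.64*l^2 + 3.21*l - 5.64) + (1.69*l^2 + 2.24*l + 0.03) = 5.33*l^2 + 5.45*l - 5.61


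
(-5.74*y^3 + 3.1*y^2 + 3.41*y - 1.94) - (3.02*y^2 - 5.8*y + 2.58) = -5.74*y^3 + 0.0800000000000001*y^2 + 9.21*y - 4.52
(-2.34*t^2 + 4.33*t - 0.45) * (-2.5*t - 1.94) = 5.85*t^3 - 6.2854*t^2 - 7.2752*t + 0.873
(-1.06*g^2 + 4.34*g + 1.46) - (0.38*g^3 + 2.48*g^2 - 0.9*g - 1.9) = -0.38*g^3 - 3.54*g^2 + 5.24*g + 3.36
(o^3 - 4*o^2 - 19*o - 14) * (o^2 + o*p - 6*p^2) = o^5 + o^4*p - 4*o^4 - 6*o^3*p^2 - 4*o^3*p - 19*o^3 + 24*o^2*p^2 - 19*o^2*p - 14*o^2 + 114*o*p^2 - 14*o*p + 84*p^2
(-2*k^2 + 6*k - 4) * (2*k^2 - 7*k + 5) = -4*k^4 + 26*k^3 - 60*k^2 + 58*k - 20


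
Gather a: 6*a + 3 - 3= 6*a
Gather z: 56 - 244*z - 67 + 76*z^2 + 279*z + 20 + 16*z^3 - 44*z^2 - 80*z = 16*z^3 + 32*z^2 - 45*z + 9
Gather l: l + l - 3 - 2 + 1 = 2*l - 4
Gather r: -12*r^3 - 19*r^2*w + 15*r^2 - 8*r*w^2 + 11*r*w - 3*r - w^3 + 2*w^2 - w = -12*r^3 + r^2*(15 - 19*w) + r*(-8*w^2 + 11*w - 3) - w^3 + 2*w^2 - w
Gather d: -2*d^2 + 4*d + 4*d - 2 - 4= -2*d^2 + 8*d - 6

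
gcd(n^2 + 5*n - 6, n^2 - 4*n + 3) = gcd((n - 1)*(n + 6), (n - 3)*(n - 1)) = n - 1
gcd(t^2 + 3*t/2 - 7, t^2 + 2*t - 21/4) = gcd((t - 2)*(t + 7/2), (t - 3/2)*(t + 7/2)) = t + 7/2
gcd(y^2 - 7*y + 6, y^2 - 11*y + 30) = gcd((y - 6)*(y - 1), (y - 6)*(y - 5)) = y - 6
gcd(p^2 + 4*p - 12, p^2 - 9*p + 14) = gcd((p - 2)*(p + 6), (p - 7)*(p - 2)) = p - 2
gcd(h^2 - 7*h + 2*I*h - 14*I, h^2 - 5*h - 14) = h - 7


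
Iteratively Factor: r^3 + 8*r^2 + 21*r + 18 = (r + 3)*(r^2 + 5*r + 6) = (r + 3)^2*(r + 2)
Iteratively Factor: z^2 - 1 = (z + 1)*(z - 1)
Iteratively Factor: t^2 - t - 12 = (t + 3)*(t - 4)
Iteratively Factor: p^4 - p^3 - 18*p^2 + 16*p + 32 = (p + 4)*(p^3 - 5*p^2 + 2*p + 8) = (p - 2)*(p + 4)*(p^2 - 3*p - 4) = (p - 2)*(p + 1)*(p + 4)*(p - 4)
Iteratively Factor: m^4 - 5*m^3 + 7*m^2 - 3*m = (m)*(m^3 - 5*m^2 + 7*m - 3) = m*(m - 1)*(m^2 - 4*m + 3) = m*(m - 3)*(m - 1)*(m - 1)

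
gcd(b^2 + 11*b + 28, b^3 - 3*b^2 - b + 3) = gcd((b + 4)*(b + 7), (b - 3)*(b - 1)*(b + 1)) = 1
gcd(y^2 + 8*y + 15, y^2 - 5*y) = 1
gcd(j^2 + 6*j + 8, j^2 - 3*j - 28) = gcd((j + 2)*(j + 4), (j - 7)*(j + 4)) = j + 4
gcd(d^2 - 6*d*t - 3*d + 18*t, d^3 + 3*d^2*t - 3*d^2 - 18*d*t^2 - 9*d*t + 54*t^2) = d - 3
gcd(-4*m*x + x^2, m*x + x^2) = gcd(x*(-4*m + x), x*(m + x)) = x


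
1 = 1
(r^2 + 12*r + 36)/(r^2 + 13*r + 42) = (r + 6)/(r + 7)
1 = 1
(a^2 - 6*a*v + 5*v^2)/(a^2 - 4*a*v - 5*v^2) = (a - v)/(a + v)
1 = 1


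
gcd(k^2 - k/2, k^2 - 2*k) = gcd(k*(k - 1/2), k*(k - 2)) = k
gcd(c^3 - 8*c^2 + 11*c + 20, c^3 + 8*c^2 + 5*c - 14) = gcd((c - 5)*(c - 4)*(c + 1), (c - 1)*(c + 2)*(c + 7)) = 1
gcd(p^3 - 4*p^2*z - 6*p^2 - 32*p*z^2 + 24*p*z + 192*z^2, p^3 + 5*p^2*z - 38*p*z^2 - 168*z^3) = p + 4*z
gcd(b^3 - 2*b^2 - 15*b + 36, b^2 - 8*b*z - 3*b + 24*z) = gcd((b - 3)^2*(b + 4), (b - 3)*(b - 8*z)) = b - 3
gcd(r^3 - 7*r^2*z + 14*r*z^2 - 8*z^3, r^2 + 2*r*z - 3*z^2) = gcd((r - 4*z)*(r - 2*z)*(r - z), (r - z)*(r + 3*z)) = -r + z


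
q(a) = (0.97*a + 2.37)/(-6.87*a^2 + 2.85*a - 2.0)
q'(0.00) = -2.17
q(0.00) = -1.18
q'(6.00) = 0.01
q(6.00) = -0.04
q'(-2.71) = -0.01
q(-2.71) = 0.00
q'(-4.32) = -0.00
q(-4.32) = 0.01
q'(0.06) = -1.95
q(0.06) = -1.31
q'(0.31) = 0.65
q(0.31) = -1.50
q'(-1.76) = -0.06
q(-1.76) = -0.02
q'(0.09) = -1.76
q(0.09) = -1.37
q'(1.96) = 0.16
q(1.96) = -0.19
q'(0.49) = 1.75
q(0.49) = -1.26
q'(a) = (0.97*a + 2.37)*(13.74*a - 2.85)/(-6.87*a^2 + 2.85*a - 2.0)^2 + 0.97/(-6.87*a^2 + 2.85*a - 2.0)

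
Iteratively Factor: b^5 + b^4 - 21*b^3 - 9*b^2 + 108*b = (b)*(b^4 + b^3 - 21*b^2 - 9*b + 108) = b*(b - 3)*(b^3 + 4*b^2 - 9*b - 36) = b*(b - 3)*(b + 3)*(b^2 + b - 12) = b*(b - 3)*(b + 3)*(b + 4)*(b - 3)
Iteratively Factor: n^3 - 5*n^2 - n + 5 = (n - 1)*(n^2 - 4*n - 5) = (n - 5)*(n - 1)*(n + 1)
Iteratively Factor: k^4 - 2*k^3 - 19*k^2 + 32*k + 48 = (k - 4)*(k^3 + 2*k^2 - 11*k - 12) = (k - 4)*(k + 1)*(k^2 + k - 12) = (k - 4)*(k - 3)*(k + 1)*(k + 4)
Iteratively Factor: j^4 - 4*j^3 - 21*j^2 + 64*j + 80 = (j - 4)*(j^3 - 21*j - 20) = (j - 5)*(j - 4)*(j^2 + 5*j + 4) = (j - 5)*(j - 4)*(j + 1)*(j + 4)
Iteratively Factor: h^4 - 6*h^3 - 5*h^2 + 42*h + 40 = (h - 4)*(h^3 - 2*h^2 - 13*h - 10) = (h - 4)*(h + 2)*(h^2 - 4*h - 5) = (h - 4)*(h + 1)*(h + 2)*(h - 5)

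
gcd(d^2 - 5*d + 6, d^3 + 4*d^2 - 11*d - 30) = d - 3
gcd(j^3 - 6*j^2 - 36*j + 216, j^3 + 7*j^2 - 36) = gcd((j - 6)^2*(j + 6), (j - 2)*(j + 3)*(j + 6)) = j + 6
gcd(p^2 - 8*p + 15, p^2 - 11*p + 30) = p - 5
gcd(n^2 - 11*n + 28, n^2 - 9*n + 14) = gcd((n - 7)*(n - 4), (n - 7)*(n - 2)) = n - 7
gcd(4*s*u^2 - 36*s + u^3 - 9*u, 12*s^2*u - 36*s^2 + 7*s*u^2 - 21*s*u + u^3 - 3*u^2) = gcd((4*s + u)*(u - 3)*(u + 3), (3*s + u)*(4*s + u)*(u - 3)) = 4*s*u - 12*s + u^2 - 3*u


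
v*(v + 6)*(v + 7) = v^3 + 13*v^2 + 42*v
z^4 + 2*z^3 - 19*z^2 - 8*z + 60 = (z - 3)*(z - 2)*(z + 2)*(z + 5)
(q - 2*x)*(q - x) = q^2 - 3*q*x + 2*x^2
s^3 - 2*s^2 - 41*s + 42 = (s - 7)*(s - 1)*(s + 6)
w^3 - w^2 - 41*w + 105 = (w - 5)*(w - 3)*(w + 7)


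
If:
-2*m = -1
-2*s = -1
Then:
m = 1/2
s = 1/2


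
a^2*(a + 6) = a^3 + 6*a^2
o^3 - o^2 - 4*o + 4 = (o - 2)*(o - 1)*(o + 2)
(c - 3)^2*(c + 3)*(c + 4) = c^4 + c^3 - 21*c^2 - 9*c + 108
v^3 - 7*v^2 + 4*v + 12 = (v - 6)*(v - 2)*(v + 1)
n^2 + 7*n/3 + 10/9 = (n + 2/3)*(n + 5/3)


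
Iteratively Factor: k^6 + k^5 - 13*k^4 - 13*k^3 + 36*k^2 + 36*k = (k - 2)*(k^5 + 3*k^4 - 7*k^3 - 27*k^2 - 18*k) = (k - 3)*(k - 2)*(k^4 + 6*k^3 + 11*k^2 + 6*k) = (k - 3)*(k - 2)*(k + 2)*(k^3 + 4*k^2 + 3*k) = (k - 3)*(k - 2)*(k + 1)*(k + 2)*(k^2 + 3*k) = (k - 3)*(k - 2)*(k + 1)*(k + 2)*(k + 3)*(k)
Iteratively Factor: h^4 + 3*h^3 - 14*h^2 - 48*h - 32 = (h - 4)*(h^3 + 7*h^2 + 14*h + 8) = (h - 4)*(h + 1)*(h^2 + 6*h + 8) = (h - 4)*(h + 1)*(h + 4)*(h + 2)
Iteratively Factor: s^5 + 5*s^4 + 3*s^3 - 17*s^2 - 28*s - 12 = (s + 3)*(s^4 + 2*s^3 - 3*s^2 - 8*s - 4) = (s + 1)*(s + 3)*(s^3 + s^2 - 4*s - 4) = (s - 2)*(s + 1)*(s + 3)*(s^2 + 3*s + 2) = (s - 2)*(s + 1)*(s + 2)*(s + 3)*(s + 1)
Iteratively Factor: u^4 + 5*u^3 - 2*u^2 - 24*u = (u - 2)*(u^3 + 7*u^2 + 12*u) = u*(u - 2)*(u^2 + 7*u + 12) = u*(u - 2)*(u + 4)*(u + 3)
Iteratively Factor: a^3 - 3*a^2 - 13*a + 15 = (a - 5)*(a^2 + 2*a - 3) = (a - 5)*(a - 1)*(a + 3)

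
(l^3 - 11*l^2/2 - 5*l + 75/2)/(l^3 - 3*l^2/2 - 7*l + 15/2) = (l - 5)/(l - 1)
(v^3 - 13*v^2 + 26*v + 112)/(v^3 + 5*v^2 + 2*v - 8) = (v^2 - 15*v + 56)/(v^2 + 3*v - 4)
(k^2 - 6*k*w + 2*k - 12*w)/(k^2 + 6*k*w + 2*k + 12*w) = (k - 6*w)/(k + 6*w)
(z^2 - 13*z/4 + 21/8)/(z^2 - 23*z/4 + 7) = (z - 3/2)/(z - 4)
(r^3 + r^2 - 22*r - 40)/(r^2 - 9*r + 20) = (r^2 + 6*r + 8)/(r - 4)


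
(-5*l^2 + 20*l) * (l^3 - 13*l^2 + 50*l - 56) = -5*l^5 + 85*l^4 - 510*l^3 + 1280*l^2 - 1120*l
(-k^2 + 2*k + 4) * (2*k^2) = -2*k^4 + 4*k^3 + 8*k^2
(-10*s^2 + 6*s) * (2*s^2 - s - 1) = -20*s^4 + 22*s^3 + 4*s^2 - 6*s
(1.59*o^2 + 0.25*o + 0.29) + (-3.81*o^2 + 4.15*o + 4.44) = -2.22*o^2 + 4.4*o + 4.73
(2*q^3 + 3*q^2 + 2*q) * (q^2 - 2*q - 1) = 2*q^5 - q^4 - 6*q^3 - 7*q^2 - 2*q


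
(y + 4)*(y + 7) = y^2 + 11*y + 28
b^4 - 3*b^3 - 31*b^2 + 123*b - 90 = (b - 5)*(b - 3)*(b - 1)*(b + 6)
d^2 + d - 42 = (d - 6)*(d + 7)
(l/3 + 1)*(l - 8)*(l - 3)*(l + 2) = l^4/3 - 2*l^3 - 25*l^2/3 + 18*l + 48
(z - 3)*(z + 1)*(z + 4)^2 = z^4 + 6*z^3 - 3*z^2 - 56*z - 48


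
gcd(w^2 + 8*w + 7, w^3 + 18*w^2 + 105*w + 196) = w + 7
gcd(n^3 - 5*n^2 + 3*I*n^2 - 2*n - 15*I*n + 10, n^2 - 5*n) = n - 5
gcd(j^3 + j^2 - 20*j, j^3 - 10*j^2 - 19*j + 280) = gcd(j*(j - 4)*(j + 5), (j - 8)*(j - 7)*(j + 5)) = j + 5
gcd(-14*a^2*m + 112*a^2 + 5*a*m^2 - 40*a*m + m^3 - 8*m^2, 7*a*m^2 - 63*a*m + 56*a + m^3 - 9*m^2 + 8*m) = 7*a*m - 56*a + m^2 - 8*m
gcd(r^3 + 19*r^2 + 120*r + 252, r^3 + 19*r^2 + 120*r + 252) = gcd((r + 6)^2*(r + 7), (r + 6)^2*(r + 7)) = r^3 + 19*r^2 + 120*r + 252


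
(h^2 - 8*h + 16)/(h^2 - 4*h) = (h - 4)/h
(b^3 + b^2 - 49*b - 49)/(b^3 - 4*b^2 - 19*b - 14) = (b + 7)/(b + 2)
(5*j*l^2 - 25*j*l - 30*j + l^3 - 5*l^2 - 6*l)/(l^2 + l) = 5*j - 30*j/l + l - 6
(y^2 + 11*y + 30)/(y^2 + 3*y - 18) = (y + 5)/(y - 3)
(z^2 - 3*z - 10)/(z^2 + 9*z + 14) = (z - 5)/(z + 7)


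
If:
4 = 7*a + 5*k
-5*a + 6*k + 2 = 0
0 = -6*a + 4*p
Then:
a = 34/67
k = 6/67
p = 51/67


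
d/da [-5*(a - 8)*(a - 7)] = 75 - 10*a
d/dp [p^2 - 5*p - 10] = 2*p - 5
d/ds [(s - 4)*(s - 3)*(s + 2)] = 3*s^2 - 10*s - 2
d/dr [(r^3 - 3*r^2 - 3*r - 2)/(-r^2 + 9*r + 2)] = (-r^4 + 18*r^3 - 24*r^2 - 16*r + 12)/(r^4 - 18*r^3 + 77*r^2 + 36*r + 4)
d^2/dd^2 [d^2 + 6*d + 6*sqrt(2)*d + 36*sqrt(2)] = 2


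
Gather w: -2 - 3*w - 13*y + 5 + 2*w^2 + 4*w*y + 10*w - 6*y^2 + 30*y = 2*w^2 + w*(4*y + 7) - 6*y^2 + 17*y + 3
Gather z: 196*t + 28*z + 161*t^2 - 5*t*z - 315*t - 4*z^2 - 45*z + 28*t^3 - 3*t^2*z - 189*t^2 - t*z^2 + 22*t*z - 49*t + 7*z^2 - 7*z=28*t^3 - 28*t^2 - 168*t + z^2*(3 - t) + z*(-3*t^2 + 17*t - 24)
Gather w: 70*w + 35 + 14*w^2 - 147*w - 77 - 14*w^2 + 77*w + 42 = 0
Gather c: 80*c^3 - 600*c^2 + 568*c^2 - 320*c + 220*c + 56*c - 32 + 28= 80*c^3 - 32*c^2 - 44*c - 4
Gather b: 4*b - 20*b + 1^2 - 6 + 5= -16*b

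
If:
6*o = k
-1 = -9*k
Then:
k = 1/9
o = 1/54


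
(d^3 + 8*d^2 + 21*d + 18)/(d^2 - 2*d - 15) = (d^2 + 5*d + 6)/(d - 5)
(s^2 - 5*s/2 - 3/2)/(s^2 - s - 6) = (s + 1/2)/(s + 2)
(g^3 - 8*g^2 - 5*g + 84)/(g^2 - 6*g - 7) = (g^2 - g - 12)/(g + 1)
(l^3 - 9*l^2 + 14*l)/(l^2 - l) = (l^2 - 9*l + 14)/(l - 1)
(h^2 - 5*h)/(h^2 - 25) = h/(h + 5)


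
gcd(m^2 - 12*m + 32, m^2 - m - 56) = m - 8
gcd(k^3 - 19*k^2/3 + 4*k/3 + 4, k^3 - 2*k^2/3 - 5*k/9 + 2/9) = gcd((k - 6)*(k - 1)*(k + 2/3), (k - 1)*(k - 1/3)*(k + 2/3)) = k^2 - k/3 - 2/3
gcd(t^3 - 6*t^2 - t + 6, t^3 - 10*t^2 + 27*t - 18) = t^2 - 7*t + 6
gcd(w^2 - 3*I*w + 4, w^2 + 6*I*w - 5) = w + I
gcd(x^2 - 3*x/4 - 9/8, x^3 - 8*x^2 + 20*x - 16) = 1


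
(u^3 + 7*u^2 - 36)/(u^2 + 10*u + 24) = (u^2 + u - 6)/(u + 4)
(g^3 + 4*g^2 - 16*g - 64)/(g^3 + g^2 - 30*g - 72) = (g^2 - 16)/(g^2 - 3*g - 18)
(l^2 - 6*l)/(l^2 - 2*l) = (l - 6)/(l - 2)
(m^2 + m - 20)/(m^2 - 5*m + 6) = (m^2 + m - 20)/(m^2 - 5*m + 6)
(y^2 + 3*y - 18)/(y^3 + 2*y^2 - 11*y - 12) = (y + 6)/(y^2 + 5*y + 4)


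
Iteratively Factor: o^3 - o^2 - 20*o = (o - 5)*(o^2 + 4*o) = o*(o - 5)*(o + 4)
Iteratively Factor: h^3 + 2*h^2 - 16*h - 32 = (h + 4)*(h^2 - 2*h - 8) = (h + 2)*(h + 4)*(h - 4)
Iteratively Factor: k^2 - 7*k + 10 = (k - 2)*(k - 5)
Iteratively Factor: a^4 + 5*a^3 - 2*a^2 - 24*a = (a + 4)*(a^3 + a^2 - 6*a) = (a - 2)*(a + 4)*(a^2 + 3*a) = (a - 2)*(a + 3)*(a + 4)*(a)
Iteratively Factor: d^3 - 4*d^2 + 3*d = (d)*(d^2 - 4*d + 3) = d*(d - 1)*(d - 3)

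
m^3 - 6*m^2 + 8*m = m*(m - 4)*(m - 2)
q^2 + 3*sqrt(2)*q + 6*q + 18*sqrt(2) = (q + 6)*(q + 3*sqrt(2))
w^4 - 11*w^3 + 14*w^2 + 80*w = w*(w - 8)*(w - 5)*(w + 2)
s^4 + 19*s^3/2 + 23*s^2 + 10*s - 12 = (s - 1/2)*(s + 2)^2*(s + 6)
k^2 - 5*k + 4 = (k - 4)*(k - 1)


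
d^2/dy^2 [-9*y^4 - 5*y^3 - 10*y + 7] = 6*y*(-18*y - 5)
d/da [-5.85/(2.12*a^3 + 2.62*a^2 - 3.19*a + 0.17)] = (37.206*a^2 + 30.654*a - 18.6615)/(2.12*a^3 + 2.62*a^2 - 3.19*a + 0.17)^2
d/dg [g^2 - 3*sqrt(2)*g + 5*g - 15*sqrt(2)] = 2*g - 3*sqrt(2) + 5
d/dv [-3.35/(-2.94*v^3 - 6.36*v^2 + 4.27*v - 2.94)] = (-29.547*v^2 - 42.612*v + 14.3045)/(2.94*v^3 + 6.36*v^2 - 4.27*v + 2.94)^2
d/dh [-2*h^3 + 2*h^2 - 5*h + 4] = -6*h^2 + 4*h - 5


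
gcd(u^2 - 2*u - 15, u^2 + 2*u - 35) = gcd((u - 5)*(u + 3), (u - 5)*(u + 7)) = u - 5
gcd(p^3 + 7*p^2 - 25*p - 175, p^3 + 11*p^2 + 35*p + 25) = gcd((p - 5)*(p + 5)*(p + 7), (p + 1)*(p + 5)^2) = p + 5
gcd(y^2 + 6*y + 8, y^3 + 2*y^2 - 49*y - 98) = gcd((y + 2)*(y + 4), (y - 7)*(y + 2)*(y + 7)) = y + 2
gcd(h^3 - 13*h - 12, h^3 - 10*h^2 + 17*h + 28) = h^2 - 3*h - 4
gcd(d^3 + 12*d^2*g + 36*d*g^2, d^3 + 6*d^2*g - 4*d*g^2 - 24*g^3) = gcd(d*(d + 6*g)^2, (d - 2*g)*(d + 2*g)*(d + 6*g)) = d + 6*g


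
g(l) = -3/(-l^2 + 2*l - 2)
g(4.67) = 0.21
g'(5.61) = -0.06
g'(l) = -3*(2*l - 2)/(-l^2 + 2*l - 2)^2 = 6*(1 - l)/(l^2 - 2*l + 2)^2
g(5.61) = 0.13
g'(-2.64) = 0.11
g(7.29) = 0.07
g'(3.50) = -0.29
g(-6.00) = 0.06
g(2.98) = 0.61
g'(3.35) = -0.33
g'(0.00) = 1.50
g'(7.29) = -0.02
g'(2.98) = -0.49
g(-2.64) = 0.21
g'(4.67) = -0.11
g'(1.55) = -1.95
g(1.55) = 2.30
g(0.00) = 1.50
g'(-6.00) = 0.02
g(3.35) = 0.46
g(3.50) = 0.41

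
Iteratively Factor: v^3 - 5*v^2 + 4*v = (v - 4)*(v^2 - v) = v*(v - 4)*(v - 1)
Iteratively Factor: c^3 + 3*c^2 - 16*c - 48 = (c - 4)*(c^2 + 7*c + 12) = (c - 4)*(c + 3)*(c + 4)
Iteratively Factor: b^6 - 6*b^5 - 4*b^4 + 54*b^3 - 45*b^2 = (b)*(b^5 - 6*b^4 - 4*b^3 + 54*b^2 - 45*b) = b*(b - 1)*(b^4 - 5*b^3 - 9*b^2 + 45*b) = b*(b - 5)*(b - 1)*(b^3 - 9*b) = b*(b - 5)*(b - 1)*(b + 3)*(b^2 - 3*b) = b^2*(b - 5)*(b - 1)*(b + 3)*(b - 3)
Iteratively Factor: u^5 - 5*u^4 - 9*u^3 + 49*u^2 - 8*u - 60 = (u + 3)*(u^4 - 8*u^3 + 15*u^2 + 4*u - 20) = (u - 2)*(u + 3)*(u^3 - 6*u^2 + 3*u + 10) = (u - 2)*(u + 1)*(u + 3)*(u^2 - 7*u + 10) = (u - 2)^2*(u + 1)*(u + 3)*(u - 5)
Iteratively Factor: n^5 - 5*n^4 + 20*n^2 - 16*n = (n - 4)*(n^4 - n^3 - 4*n^2 + 4*n) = (n - 4)*(n + 2)*(n^3 - 3*n^2 + 2*n) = (n - 4)*(n - 1)*(n + 2)*(n^2 - 2*n) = n*(n - 4)*(n - 1)*(n + 2)*(n - 2)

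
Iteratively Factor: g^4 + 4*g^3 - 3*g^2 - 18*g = (g + 3)*(g^3 + g^2 - 6*g) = g*(g + 3)*(g^2 + g - 6) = g*(g - 2)*(g + 3)*(g + 3)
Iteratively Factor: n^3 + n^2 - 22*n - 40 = (n - 5)*(n^2 + 6*n + 8) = (n - 5)*(n + 4)*(n + 2)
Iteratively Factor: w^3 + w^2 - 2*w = (w - 1)*(w^2 + 2*w) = (w - 1)*(w + 2)*(w)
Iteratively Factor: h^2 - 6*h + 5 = (h - 1)*(h - 5)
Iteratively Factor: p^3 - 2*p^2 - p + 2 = (p - 1)*(p^2 - p - 2) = (p - 1)*(p + 1)*(p - 2)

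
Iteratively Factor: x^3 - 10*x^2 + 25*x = (x)*(x^2 - 10*x + 25) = x*(x - 5)*(x - 5)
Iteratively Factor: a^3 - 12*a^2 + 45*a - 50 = (a - 2)*(a^2 - 10*a + 25) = (a - 5)*(a - 2)*(a - 5)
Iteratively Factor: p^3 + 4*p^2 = (p)*(p^2 + 4*p) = p^2*(p + 4)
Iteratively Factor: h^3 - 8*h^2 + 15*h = (h - 3)*(h^2 - 5*h) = (h - 5)*(h - 3)*(h)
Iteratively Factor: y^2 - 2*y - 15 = (y + 3)*(y - 5)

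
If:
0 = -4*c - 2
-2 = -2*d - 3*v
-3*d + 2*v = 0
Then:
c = -1/2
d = 4/13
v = 6/13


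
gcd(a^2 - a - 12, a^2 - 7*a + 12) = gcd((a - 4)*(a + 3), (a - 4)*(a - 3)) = a - 4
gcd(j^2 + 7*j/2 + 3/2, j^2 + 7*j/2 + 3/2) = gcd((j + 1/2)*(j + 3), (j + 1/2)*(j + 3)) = j^2 + 7*j/2 + 3/2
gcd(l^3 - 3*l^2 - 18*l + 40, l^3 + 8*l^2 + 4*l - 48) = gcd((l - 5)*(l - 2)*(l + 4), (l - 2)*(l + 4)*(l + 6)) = l^2 + 2*l - 8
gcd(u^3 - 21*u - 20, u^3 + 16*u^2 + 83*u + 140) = u + 4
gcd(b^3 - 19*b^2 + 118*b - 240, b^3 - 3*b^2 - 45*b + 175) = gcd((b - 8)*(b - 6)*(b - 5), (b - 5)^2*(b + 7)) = b - 5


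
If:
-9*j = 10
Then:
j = -10/9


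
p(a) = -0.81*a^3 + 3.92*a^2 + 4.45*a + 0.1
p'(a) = -2.43*a^2 + 7.84*a + 4.45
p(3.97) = 28.87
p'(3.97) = -2.72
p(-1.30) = 2.72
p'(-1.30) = -9.85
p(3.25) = 28.16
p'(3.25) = 4.26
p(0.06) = 0.38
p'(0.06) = 4.91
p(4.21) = 27.87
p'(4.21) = -5.61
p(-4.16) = 107.74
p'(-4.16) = -70.22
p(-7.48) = 525.13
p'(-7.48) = -190.15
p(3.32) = 28.44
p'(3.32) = 3.69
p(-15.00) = 3549.10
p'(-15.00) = -659.90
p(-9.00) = 868.06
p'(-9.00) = -262.94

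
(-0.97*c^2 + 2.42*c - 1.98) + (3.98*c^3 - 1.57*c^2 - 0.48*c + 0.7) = 3.98*c^3 - 2.54*c^2 + 1.94*c - 1.28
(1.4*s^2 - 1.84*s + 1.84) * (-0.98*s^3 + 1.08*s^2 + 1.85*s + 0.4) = -1.372*s^5 + 3.3152*s^4 - 1.2004*s^3 - 0.8568*s^2 + 2.668*s + 0.736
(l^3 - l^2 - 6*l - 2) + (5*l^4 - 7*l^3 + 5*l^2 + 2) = 5*l^4 - 6*l^3 + 4*l^2 - 6*l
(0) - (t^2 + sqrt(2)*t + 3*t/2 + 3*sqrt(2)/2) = -t^2 - 3*t/2 - sqrt(2)*t - 3*sqrt(2)/2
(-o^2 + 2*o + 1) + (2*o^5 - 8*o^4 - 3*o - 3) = 2*o^5 - 8*o^4 - o^2 - o - 2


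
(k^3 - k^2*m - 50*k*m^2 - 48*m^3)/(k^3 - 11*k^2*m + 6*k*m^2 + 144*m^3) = (k^2 + 7*k*m + 6*m^2)/(k^2 - 3*k*m - 18*m^2)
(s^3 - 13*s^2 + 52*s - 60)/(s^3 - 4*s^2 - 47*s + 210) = (s - 2)/(s + 7)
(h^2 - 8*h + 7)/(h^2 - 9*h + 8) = (h - 7)/(h - 8)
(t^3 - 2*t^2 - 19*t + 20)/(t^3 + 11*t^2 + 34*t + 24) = (t^2 - 6*t + 5)/(t^2 + 7*t + 6)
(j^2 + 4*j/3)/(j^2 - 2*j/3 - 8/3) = j/(j - 2)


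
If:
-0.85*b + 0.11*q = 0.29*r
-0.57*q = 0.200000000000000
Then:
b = -0.341176470588235*r - 0.0454076367389061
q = -0.35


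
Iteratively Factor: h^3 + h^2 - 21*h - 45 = (h + 3)*(h^2 - 2*h - 15) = (h + 3)^2*(h - 5)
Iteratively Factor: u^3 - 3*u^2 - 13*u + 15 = (u - 1)*(u^2 - 2*u - 15) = (u - 1)*(u + 3)*(u - 5)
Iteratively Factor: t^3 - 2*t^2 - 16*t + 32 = (t - 4)*(t^2 + 2*t - 8) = (t - 4)*(t + 4)*(t - 2)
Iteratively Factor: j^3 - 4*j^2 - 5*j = (j + 1)*(j^2 - 5*j) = j*(j + 1)*(j - 5)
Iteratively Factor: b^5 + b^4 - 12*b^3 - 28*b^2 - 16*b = (b + 2)*(b^4 - b^3 - 10*b^2 - 8*b) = (b + 1)*(b + 2)*(b^3 - 2*b^2 - 8*b) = (b - 4)*(b + 1)*(b + 2)*(b^2 + 2*b) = (b - 4)*(b + 1)*(b + 2)^2*(b)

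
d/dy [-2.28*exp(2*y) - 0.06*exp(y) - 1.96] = (-4.56*exp(y) - 0.06)*exp(y)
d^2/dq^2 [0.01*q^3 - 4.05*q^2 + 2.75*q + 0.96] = 0.06*q - 8.1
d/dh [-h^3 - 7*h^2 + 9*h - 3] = -3*h^2 - 14*h + 9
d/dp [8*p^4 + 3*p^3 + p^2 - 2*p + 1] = 32*p^3 + 9*p^2 + 2*p - 2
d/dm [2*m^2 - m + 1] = 4*m - 1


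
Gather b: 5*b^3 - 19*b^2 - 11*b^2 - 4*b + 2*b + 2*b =5*b^3 - 30*b^2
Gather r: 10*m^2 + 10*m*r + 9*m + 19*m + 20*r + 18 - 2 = 10*m^2 + 28*m + r*(10*m + 20) + 16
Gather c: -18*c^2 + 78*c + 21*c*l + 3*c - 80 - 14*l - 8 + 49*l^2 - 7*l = -18*c^2 + c*(21*l + 81) + 49*l^2 - 21*l - 88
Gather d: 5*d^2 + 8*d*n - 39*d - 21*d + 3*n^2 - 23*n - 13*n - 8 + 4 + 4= 5*d^2 + d*(8*n - 60) + 3*n^2 - 36*n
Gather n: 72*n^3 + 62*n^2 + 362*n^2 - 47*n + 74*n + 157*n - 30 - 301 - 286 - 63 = 72*n^3 + 424*n^2 + 184*n - 680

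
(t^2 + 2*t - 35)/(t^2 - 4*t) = (t^2 + 2*t - 35)/(t*(t - 4))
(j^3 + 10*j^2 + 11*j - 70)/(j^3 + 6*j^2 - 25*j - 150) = (j^2 + 5*j - 14)/(j^2 + j - 30)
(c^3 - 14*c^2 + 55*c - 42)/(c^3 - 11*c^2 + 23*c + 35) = (c^2 - 7*c + 6)/(c^2 - 4*c - 5)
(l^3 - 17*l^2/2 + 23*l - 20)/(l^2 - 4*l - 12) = (-l^3 + 17*l^2/2 - 23*l + 20)/(-l^2 + 4*l + 12)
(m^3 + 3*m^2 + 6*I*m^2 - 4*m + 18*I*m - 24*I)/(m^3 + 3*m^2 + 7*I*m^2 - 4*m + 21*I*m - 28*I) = (m + 6*I)/(m + 7*I)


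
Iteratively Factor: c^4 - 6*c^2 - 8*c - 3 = (c + 1)*(c^3 - c^2 - 5*c - 3) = (c + 1)^2*(c^2 - 2*c - 3) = (c + 1)^3*(c - 3)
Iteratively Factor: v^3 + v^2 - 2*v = (v)*(v^2 + v - 2) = v*(v - 1)*(v + 2)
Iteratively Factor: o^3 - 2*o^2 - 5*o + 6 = (o - 3)*(o^2 + o - 2) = (o - 3)*(o + 2)*(o - 1)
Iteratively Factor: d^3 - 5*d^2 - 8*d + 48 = (d - 4)*(d^2 - d - 12) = (d - 4)*(d + 3)*(d - 4)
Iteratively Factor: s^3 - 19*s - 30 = (s + 3)*(s^2 - 3*s - 10) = (s + 2)*(s + 3)*(s - 5)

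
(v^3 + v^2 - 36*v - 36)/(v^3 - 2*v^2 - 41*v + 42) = (v^2 - 5*v - 6)/(v^2 - 8*v + 7)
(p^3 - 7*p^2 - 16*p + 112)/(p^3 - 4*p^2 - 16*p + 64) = (p - 7)/(p - 4)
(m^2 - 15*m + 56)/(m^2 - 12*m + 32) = (m - 7)/(m - 4)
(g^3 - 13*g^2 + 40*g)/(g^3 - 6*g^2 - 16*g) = (g - 5)/(g + 2)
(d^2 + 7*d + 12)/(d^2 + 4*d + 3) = (d + 4)/(d + 1)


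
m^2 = m^2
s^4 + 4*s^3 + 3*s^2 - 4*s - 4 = (s - 1)*(s + 1)*(s + 2)^2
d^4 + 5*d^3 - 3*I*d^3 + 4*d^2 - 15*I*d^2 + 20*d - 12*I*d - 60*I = (d + 5)*(d - 3*I)*(d - 2*I)*(d + 2*I)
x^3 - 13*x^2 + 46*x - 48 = (x - 8)*(x - 3)*(x - 2)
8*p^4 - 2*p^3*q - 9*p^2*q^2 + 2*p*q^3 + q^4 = (-2*p + q)*(-p + q)*(p + q)*(4*p + q)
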